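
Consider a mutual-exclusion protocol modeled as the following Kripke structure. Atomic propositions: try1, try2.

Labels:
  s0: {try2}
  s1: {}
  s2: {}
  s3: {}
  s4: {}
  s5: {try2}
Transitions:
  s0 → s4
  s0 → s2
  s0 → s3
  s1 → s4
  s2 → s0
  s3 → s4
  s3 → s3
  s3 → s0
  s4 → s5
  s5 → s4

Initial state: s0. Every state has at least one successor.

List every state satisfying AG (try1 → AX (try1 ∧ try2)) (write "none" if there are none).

States satisfying try1 → AX (try1 ∧ try2): {s0, s1, s2, s3, s4, s5}.
States satisfying AG (try1 → AX (try1 ∧ try2)): {s0, s1, s2, s3, s4, s5}.

{s0, s1, s2, s3, s4, s5}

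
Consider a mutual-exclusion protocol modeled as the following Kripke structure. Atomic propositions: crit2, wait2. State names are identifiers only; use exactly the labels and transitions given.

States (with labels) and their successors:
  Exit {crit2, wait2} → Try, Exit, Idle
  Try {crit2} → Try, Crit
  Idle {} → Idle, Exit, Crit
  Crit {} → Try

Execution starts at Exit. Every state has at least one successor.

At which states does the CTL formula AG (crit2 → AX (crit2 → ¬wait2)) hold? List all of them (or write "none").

{Try, Crit}

States satisfying crit2 → AX (crit2 → ¬wait2): {Try, Idle, Crit}.
States satisfying AG (crit2 → AX (crit2 → ¬wait2)): {Try, Crit}.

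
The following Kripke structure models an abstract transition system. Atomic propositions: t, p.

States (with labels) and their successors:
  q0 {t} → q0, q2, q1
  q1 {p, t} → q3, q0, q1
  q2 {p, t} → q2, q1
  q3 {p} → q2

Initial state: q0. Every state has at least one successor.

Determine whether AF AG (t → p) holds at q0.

States satisfying AG (t → p): ∅.
States satisfying AF AG (t → p): ∅.
There is a path from q0 along which AG (t → p) never holds.
q0 ∉ Sat(AF AG (t → p)).

No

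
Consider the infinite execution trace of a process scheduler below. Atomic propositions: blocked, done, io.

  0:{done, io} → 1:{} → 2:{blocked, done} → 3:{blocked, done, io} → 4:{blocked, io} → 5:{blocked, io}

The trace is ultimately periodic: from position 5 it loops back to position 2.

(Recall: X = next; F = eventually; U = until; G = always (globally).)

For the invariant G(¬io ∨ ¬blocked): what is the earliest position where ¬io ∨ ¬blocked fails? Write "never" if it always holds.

3

Check ¬io ∨ ¬blocked at each position in order: 0 ✓, 1 ✓, 2 ✓.
At position 3 the labels are {blocked, done, io}, so ¬io ∨ ¬blocked is false there. This is the first violation.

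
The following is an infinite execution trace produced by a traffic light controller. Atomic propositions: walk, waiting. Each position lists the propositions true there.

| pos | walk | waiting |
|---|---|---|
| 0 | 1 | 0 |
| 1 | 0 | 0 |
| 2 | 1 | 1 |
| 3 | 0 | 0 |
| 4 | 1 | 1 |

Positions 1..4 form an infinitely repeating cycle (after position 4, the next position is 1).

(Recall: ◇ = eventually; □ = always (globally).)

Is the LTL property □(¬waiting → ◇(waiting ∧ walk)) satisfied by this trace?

Holds

¬waiting → ◇(waiting ∧ walk) holds at every position 0..4, and those are all positions ever visited, so □(¬waiting → ◇(waiting ∧ walk)) holds.
Positions where ¬waiting holds: 0, 1, 3.
Check ◇(waiting ∧ walk) at each: 0→ok, 1→ok, 3→ok.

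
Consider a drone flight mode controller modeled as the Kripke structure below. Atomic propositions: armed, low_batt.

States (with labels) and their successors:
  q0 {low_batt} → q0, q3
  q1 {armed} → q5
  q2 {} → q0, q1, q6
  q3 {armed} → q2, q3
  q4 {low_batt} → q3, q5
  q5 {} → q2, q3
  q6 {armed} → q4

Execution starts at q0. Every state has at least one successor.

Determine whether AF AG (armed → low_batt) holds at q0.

No

States satisfying AG (armed → low_batt): ∅.
States satisfying AF AG (armed → low_batt): ∅.
There is a path from q0 along which AG (armed → low_batt) never holds.
q0 ∉ Sat(AF AG (armed → low_batt)).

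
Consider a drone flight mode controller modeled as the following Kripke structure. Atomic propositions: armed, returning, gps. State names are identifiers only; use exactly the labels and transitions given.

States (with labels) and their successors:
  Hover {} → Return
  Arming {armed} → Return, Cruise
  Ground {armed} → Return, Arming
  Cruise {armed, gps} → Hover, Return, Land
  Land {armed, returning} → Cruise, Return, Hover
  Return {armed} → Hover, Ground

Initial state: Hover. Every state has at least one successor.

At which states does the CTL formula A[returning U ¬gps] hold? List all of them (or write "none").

{Hover, Arming, Ground, Land, Return}

States satisfying returning: {Land}.
States satisfying ¬gps: {Hover, Arming, Ground, Land, Return}.
States satisfying A[returning U ¬gps]: {Hover, Arming, Ground, Land, Return}.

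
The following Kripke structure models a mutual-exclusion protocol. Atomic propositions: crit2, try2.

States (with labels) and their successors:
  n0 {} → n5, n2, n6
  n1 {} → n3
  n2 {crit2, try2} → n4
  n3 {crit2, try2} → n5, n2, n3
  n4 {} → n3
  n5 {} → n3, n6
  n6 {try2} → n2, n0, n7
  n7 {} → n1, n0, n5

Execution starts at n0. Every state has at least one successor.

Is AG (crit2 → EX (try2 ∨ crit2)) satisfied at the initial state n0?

Does not hold

States satisfying crit2 → EX (try2 ∨ crit2): {n0, n1, n3, n4, n5, n6, n7}.
States satisfying AG (crit2 → EX (try2 ∨ crit2)): ∅.
n2 is reachable from n0 and violates crit2 → EX (try2 ∨ crit2), so AG fails at n0.
n0 ∉ Sat(AG (crit2 → EX (try2 ∨ crit2))).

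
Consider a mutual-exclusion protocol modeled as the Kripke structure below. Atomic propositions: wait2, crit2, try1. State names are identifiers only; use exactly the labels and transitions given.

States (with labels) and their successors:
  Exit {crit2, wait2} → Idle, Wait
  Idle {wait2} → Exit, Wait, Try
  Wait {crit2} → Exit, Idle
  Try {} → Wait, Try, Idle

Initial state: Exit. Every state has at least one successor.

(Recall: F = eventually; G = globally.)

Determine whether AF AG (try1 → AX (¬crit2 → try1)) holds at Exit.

Satisfied

States satisfying AG (try1 → AX (¬crit2 → try1)): {Exit, Idle, Wait, Try}.
States satisfying AF AG (try1 → AX (¬crit2 → try1)): {Exit, Idle, Wait, Try}.
Exit ∈ Sat(AF AG (try1 → AX (¬crit2 → try1))).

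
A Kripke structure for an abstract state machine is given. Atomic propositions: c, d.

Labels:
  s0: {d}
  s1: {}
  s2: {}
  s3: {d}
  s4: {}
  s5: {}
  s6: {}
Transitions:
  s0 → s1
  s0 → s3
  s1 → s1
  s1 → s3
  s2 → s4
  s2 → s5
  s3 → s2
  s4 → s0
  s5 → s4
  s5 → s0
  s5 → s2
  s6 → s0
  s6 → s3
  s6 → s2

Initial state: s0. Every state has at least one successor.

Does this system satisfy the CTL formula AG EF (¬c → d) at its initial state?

States satisfying EF (¬c → d): {s0, s1, s2, s3, s4, s5, s6}.
States satisfying AG EF (¬c → d): {s0, s1, s2, s3, s4, s5, s6}.
Every state reachable from s0 satisfies EF (¬c → d).
s0 ∈ Sat(AG EF (¬c → d)).

Holds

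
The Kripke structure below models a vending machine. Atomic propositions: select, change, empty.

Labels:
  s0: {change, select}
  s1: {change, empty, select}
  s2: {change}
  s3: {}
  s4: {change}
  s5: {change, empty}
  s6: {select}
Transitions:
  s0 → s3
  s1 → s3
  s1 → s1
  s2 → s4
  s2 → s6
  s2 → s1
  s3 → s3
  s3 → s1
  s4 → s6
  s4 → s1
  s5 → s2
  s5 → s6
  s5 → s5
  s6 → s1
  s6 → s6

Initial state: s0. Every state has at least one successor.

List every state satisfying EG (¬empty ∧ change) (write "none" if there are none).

States satisfying ¬empty ∧ change: {s0, s2, s4}.
States satisfying EG (¬empty ∧ change): ∅.

none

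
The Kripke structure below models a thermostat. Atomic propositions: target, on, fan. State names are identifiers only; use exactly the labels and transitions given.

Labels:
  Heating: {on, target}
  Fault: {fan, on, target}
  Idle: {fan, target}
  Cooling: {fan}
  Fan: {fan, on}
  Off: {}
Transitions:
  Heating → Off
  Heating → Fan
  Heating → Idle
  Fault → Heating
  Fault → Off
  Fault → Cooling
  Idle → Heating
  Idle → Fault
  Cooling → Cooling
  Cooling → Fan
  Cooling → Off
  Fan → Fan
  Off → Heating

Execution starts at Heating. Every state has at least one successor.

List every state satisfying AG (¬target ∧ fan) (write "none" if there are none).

{Fan}

States satisfying ¬target ∧ fan: {Cooling, Fan}.
States satisfying AG (¬target ∧ fan): {Fan}.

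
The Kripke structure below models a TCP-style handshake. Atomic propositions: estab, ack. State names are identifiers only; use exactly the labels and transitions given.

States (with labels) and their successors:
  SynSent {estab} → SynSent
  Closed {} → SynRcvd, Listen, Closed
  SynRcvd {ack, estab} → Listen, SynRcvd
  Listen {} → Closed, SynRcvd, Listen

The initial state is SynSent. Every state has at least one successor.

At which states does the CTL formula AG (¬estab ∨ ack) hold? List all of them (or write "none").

States satisfying ¬estab ∨ ack: {Closed, SynRcvd, Listen}.
States satisfying AG (¬estab ∨ ack): {Closed, SynRcvd, Listen}.

{Closed, SynRcvd, Listen}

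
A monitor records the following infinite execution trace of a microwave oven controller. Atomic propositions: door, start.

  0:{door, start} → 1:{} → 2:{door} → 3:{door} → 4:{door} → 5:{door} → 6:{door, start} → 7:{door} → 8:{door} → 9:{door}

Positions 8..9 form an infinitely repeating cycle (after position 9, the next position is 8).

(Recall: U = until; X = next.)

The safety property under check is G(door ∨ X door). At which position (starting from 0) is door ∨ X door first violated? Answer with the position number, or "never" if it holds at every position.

door ∨ X door holds at every position 0..9, and those are all the positions the trace ever visits, so the invariant G(door ∨ X door) is never violated.

never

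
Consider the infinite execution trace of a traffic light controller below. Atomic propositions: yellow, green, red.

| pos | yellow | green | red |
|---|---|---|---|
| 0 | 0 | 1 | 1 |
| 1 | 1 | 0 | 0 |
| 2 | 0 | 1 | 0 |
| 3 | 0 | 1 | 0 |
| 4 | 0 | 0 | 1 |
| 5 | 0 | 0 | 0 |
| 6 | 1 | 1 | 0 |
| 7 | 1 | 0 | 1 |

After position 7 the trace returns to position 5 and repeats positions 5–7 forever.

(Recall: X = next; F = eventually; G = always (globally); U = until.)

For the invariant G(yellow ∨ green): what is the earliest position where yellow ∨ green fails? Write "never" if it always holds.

4

Check yellow ∨ green at each position in order: 0 ✓, 1 ✓, 2 ✓, 3 ✓.
At position 4 the labels are {red}, so yellow ∨ green is false there. This is the first violation.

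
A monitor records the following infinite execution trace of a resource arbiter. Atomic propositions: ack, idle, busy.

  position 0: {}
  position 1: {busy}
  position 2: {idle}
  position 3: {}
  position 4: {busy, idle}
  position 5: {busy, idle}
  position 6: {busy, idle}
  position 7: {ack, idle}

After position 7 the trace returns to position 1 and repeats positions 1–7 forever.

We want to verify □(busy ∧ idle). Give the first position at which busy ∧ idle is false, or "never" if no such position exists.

0

At position 0 the labels are {}, so busy ∧ idle is false there. This is the first violation.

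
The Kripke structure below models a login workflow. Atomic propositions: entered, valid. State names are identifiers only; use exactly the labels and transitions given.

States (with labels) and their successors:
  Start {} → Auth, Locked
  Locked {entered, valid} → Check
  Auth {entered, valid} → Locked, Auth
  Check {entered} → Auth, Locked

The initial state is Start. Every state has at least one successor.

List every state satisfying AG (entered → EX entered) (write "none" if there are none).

{Start, Locked, Auth, Check}

States satisfying entered → EX entered: {Start, Locked, Auth, Check}.
States satisfying AG (entered → EX entered): {Start, Locked, Auth, Check}.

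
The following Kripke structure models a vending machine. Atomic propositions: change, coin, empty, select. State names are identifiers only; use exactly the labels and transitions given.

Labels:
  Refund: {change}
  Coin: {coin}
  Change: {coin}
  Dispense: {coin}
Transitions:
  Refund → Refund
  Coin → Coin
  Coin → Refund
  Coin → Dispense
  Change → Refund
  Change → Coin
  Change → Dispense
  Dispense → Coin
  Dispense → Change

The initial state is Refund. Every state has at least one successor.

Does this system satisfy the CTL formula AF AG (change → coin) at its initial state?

No

States satisfying AG (change → coin): ∅.
States satisfying AF AG (change → coin): ∅.
There is a path from Refund along which AG (change → coin) never holds.
Refund ∉ Sat(AF AG (change → coin)).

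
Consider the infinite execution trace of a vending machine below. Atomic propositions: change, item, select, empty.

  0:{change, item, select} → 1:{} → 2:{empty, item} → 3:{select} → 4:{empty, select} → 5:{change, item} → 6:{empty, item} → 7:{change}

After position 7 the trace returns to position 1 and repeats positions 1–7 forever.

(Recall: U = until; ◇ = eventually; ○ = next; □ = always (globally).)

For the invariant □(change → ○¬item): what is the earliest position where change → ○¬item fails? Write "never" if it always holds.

5

Check change → ○¬item at each position in order: 0 ✓, 1 ✓, 2 ✓, 3 ✓, 4 ✓.
At position 5 the labels are {change, item} and the next position 6 has {empty, item}, so change → ○¬item is false there. This is the first violation.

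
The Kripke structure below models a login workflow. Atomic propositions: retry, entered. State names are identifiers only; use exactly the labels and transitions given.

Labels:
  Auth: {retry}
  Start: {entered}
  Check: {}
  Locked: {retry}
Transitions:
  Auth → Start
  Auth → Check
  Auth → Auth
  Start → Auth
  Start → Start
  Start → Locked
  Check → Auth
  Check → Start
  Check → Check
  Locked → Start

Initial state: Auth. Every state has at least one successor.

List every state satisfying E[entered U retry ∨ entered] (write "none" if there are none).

{Auth, Start, Locked}

States satisfying entered: {Start}.
States satisfying retry ∨ entered: {Auth, Start, Locked}.
States satisfying E[entered U retry ∨ entered]: {Auth, Start, Locked}.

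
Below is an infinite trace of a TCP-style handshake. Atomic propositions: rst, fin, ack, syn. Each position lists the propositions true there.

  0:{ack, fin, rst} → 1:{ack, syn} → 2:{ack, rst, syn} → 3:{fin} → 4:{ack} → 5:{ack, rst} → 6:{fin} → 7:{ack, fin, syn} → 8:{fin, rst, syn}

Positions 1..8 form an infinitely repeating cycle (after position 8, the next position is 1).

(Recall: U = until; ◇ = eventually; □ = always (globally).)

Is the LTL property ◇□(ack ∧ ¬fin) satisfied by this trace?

Does not hold

□(ack ∧ ¬fin) is false at every position 0..8, so it never becomes true and ◇□(ack ∧ ¬fin) fails.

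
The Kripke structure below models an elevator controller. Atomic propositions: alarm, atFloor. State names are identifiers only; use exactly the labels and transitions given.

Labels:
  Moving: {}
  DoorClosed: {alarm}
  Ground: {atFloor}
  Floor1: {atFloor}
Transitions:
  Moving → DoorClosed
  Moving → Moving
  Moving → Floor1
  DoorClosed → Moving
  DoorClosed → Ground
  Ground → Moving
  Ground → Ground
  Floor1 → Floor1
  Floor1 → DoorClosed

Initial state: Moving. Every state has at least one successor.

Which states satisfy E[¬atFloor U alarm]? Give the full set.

{Moving, DoorClosed}

States satisfying ¬atFloor: {Moving, DoorClosed}.
States satisfying alarm: {DoorClosed}.
States satisfying E[¬atFloor U alarm]: {Moving, DoorClosed}.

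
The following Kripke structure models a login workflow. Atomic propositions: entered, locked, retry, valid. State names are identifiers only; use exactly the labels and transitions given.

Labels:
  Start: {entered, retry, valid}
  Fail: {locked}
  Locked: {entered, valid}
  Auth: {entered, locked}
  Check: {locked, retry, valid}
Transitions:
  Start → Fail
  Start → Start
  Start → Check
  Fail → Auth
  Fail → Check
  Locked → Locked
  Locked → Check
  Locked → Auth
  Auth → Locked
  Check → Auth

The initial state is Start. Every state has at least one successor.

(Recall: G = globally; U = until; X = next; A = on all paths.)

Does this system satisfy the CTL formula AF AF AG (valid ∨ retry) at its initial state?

States satisfying AF AG (valid ∨ retry): ∅.
States satisfying AF AF AG (valid ∨ retry): ∅.
There is a path from Start along which AF AG (valid ∨ retry) never holds.
Start ∉ Sat(AF AF AG (valid ∨ retry)).

No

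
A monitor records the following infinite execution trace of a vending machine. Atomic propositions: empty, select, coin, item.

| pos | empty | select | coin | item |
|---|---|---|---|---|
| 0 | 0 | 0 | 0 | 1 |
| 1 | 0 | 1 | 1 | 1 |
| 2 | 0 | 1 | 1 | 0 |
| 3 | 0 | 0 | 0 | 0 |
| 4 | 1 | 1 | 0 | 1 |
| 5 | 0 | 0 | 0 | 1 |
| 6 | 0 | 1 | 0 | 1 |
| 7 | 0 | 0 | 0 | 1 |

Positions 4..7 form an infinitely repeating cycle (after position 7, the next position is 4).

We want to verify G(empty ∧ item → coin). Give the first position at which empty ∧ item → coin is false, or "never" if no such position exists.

Check empty ∧ item → coin at each position in order: 0 ✓, 1 ✓, 2 ✓, 3 ✓.
At position 4 the labels are {empty, item, select}, so empty ∧ item → coin is false there. This is the first violation.

4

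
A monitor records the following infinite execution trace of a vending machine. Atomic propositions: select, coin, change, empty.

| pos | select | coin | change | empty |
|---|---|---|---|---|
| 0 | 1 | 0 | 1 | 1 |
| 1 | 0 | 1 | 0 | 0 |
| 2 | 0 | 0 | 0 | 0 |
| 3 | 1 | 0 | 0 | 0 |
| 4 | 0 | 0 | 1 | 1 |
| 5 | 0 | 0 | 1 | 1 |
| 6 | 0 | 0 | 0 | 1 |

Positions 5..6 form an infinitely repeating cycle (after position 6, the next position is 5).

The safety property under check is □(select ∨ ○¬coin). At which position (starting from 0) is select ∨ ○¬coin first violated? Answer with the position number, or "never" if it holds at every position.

never

select ∨ ○¬coin holds at every position 0..6, and those are all the positions the trace ever visits, so the invariant □(select ∨ ○¬coin) is never violated.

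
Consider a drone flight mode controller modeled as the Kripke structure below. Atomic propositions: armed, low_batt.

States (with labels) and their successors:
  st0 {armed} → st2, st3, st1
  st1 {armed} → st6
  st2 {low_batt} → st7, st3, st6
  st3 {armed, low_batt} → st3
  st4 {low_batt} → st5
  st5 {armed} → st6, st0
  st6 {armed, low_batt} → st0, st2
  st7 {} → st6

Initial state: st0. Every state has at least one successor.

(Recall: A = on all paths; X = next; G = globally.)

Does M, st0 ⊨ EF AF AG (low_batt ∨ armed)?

States satisfying AF AG (low_batt ∨ armed): {st3}.
States satisfying EF AF AG (low_batt ∨ armed): {st0, st1, st2, st3, st4, st5, st6, st7}.
Some path from st0 reaches a state where AF AG (low_batt ∨ armed) holds.
st0 ∈ Sat(EF AF AG (low_batt ∨ armed)).

Yes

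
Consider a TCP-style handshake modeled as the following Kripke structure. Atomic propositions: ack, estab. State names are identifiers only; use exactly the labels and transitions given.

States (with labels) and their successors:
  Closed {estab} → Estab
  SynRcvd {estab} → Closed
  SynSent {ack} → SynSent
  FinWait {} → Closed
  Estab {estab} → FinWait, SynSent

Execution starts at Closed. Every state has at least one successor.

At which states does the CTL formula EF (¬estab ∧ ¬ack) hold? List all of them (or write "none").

{Closed, SynRcvd, FinWait, Estab}

States satisfying ¬estab ∧ ¬ack: {FinWait}.
States satisfying EF (¬estab ∧ ¬ack): {Closed, SynRcvd, FinWait, Estab}.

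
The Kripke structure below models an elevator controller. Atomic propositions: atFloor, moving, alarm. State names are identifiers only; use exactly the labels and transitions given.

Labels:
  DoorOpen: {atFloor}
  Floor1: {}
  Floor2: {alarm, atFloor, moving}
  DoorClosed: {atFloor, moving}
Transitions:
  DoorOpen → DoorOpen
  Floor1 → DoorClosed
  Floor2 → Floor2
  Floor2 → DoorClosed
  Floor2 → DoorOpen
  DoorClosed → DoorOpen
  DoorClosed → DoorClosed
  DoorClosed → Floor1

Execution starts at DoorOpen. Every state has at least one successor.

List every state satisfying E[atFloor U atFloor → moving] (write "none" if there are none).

{Floor1, Floor2, DoorClosed}

States satisfying atFloor: {DoorOpen, Floor2, DoorClosed}.
States satisfying atFloor → moving: {Floor1, Floor2, DoorClosed}.
States satisfying E[atFloor U atFloor → moving]: {Floor1, Floor2, DoorClosed}.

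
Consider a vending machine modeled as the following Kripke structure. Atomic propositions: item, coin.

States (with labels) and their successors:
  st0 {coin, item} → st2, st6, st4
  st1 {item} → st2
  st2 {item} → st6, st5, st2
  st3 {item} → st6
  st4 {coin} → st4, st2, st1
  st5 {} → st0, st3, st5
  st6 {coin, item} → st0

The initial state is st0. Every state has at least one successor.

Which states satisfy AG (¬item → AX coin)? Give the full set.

States satisfying ¬item → AX coin: {st0, st1, st2, st3, st6}.
States satisfying AG (¬item → AX coin): ∅.

none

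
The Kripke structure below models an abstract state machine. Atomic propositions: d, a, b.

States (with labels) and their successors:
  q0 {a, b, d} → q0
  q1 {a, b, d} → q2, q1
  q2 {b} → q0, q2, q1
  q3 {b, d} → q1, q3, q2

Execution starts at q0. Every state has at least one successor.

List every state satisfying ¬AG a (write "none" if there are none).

{q1, q2, q3}

States satisfying a: {q0, q1}.
States satisfying AG a: {q0}.
States satisfying ¬AG a: {q1, q2, q3}.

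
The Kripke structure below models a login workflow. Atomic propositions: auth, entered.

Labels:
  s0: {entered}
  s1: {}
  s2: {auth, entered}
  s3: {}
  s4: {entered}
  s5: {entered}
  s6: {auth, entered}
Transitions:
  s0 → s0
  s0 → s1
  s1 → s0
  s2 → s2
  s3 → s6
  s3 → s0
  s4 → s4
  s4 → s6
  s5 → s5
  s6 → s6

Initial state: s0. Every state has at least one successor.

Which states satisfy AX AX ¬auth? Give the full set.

States satisfying AX ¬auth: {s0, s1, s5}.
States satisfying AX AX ¬auth: {s0, s1, s5}.

{s0, s1, s5}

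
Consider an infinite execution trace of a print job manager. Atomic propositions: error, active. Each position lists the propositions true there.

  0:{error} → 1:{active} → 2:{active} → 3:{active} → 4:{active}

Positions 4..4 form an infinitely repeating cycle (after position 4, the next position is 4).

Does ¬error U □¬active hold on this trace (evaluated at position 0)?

Walking from position 0: at position 0, □¬active has not yet held and ¬error fails, so ¬error U □¬active is false.

Violated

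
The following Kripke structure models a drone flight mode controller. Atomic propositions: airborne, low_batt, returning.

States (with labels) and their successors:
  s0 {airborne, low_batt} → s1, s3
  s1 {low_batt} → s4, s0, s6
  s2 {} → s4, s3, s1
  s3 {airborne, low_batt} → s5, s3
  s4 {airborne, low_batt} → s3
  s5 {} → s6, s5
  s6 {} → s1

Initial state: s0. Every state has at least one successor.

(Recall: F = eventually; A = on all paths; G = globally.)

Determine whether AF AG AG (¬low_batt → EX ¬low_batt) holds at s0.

Does not hold

States satisfying AG AG (¬low_batt → EX ¬low_batt): ∅.
States satisfying AF AG AG (¬low_batt → EX ¬low_batt): ∅.
There is a path from s0 along which AG AG (¬low_batt → EX ¬low_batt) never holds.
s0 ∉ Sat(AF AG AG (¬low_batt → EX ¬low_batt)).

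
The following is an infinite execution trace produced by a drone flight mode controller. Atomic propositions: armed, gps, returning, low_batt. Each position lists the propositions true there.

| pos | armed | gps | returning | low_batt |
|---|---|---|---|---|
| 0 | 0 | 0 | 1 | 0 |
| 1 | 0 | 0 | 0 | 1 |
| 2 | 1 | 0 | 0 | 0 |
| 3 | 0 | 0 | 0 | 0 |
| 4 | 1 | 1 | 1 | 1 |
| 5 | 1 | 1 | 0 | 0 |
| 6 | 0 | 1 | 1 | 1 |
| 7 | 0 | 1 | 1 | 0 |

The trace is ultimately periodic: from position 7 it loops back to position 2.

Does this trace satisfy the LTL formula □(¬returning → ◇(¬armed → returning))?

¬returning → ◇(¬armed → returning) holds at every position 0..7, and those are all positions ever visited, so □(¬returning → ◇(¬armed → returning)) holds.
Positions where ¬returning holds: 1, 2, 3, 5.
Check ◇(¬armed → returning) at each: 1→ok, 2→ok, 3→ok, 5→ok.

Holds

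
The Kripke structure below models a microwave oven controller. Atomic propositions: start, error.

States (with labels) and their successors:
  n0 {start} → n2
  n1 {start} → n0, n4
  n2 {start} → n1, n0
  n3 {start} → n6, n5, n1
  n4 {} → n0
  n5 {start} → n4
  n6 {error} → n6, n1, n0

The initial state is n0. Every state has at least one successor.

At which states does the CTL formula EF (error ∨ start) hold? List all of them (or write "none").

{n0, n1, n2, n3, n4, n5, n6}

States satisfying error ∨ start: {n0, n1, n2, n3, n5, n6}.
States satisfying EF (error ∨ start): {n0, n1, n2, n3, n4, n5, n6}.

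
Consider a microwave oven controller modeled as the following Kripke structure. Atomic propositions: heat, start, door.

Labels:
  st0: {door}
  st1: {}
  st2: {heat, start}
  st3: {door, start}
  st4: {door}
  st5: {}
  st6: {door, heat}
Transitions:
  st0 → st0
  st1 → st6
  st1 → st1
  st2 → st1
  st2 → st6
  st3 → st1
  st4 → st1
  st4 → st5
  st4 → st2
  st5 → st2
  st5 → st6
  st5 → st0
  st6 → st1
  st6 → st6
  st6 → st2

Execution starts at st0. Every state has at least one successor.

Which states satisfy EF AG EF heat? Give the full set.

States satisfying AG EF heat: {st1, st2, st3, st6}.
States satisfying EF AG EF heat: {st1, st2, st3, st4, st5, st6}.

{st1, st2, st3, st4, st5, st6}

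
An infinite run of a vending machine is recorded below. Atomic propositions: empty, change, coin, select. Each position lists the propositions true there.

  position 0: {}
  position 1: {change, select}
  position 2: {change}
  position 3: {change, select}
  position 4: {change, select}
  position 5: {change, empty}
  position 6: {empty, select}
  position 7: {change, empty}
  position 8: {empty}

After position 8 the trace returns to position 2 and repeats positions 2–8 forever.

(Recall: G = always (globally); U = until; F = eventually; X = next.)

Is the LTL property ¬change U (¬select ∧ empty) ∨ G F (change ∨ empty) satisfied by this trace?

Walking from position 0: at position 1, ¬select ∧ empty has not yet held and ¬change fails, so ¬change U (¬select ∧ empty) is false.
F (change ∨ empty) holds at every position 0..8, and those are all positions ever visited, so G F (change ∨ empty) holds.
At position 0: ¬change U (¬select ∧ empty) is false; G F (change ∨ empty) is true; so ¬change U (¬select ∧ empty) ∨ G F (change ∨ empty) is true.

Satisfied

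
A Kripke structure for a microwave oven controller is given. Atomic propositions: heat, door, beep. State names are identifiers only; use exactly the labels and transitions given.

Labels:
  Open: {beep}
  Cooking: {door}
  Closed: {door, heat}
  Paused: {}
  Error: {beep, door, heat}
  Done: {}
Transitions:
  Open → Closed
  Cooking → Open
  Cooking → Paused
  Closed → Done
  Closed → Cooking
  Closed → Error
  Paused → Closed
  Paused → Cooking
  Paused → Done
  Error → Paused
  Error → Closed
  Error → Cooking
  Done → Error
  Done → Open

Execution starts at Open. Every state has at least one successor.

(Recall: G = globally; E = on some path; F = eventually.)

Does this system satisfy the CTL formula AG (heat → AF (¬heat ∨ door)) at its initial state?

Satisfied

States satisfying heat → AF (¬heat ∨ door): {Open, Cooking, Closed, Paused, Error, Done}.
States satisfying AG (heat → AF (¬heat ∨ door)): {Open, Cooking, Closed, Paused, Error, Done}.
Every state reachable from Open satisfies heat → AF (¬heat ∨ door).
Open ∈ Sat(AG (heat → AF (¬heat ∨ door))).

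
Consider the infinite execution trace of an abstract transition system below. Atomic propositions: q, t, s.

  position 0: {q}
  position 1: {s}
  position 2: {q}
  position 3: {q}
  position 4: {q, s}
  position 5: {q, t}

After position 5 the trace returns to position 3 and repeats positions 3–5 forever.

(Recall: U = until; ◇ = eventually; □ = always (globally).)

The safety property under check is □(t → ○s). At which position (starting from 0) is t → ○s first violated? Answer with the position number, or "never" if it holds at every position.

5

Check t → ○s at each position in order: 0 ✓, 1 ✓, 2 ✓, 3 ✓, 4 ✓.
At position 5 the labels are {q, t} and the next position 3 has {q}, so t → ○s is false there. This is the first violation.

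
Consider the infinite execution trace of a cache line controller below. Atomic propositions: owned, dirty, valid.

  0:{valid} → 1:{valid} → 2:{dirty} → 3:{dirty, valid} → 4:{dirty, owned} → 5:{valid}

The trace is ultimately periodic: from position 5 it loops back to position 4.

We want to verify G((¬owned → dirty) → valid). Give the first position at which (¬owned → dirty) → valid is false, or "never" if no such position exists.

Check (¬owned → dirty) → valid at each position in order: 0 ✓, 1 ✓.
At position 2 the labels are {dirty}, so (¬owned → dirty) → valid is false there. This is the first violation.

2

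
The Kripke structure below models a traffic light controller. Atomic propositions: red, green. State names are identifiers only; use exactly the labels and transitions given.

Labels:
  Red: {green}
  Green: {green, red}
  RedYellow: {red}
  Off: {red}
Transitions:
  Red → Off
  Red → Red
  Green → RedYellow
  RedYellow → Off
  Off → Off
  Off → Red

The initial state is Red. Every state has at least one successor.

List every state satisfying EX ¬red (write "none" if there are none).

States satisfying ¬red: {Red}.
States satisfying EX ¬red: {Red, Off}.

{Red, Off}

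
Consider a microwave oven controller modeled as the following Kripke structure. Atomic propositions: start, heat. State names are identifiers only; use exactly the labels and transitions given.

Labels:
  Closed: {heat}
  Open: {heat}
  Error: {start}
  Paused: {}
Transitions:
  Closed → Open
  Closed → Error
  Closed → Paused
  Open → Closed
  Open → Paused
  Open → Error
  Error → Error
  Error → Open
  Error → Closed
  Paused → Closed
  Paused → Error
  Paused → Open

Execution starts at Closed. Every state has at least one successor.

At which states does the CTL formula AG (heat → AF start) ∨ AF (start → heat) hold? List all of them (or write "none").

{Closed, Open, Paused}

States satisfying heat → AF start: {Error, Paused}.
States satisfying AG (heat → AF start): ∅.
States satisfying start → heat: {Closed, Open, Paused}.
States satisfying AF (start → heat): {Closed, Open, Paused}.
States satisfying AG (heat → AF start) ∨ AF (start → heat): {Closed, Open, Paused}.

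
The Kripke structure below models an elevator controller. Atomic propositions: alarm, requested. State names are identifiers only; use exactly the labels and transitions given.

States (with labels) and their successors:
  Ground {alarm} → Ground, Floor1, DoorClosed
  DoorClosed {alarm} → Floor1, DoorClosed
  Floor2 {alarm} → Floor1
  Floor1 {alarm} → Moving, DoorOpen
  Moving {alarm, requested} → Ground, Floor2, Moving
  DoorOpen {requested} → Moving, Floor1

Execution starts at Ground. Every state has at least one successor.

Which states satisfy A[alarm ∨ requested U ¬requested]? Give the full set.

States satisfying alarm ∨ requested: {Ground, DoorClosed, Floor2, Floor1, Moving, DoorOpen}.
States satisfying ¬requested: {Ground, DoorClosed, Floor2, Floor1}.
States satisfying A[alarm ∨ requested U ¬requested]: {Ground, DoorClosed, Floor2, Floor1}.

{Ground, DoorClosed, Floor2, Floor1}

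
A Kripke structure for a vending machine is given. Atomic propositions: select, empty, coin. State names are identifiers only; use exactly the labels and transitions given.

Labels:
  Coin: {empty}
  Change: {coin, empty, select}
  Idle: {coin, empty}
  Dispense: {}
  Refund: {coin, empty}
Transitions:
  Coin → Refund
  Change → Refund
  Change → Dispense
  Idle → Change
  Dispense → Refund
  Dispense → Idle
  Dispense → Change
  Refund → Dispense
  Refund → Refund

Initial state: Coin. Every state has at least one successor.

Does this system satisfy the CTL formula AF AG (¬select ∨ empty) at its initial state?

States satisfying AG (¬select ∨ empty): {Coin, Change, Idle, Dispense, Refund}.
States satisfying AF AG (¬select ∨ empty): {Coin, Change, Idle, Dispense, Refund}.
Coin ∈ Sat(AF AG (¬select ∨ empty)).

Yes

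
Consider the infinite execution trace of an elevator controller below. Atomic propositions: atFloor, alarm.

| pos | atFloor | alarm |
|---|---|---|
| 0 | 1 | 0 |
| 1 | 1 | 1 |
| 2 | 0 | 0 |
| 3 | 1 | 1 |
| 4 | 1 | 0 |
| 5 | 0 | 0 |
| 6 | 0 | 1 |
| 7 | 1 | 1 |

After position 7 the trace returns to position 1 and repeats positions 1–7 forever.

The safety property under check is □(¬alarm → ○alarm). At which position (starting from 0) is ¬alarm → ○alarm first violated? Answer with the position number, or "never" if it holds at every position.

Check ¬alarm → ○alarm at each position in order: 0 ✓, 1 ✓, 2 ✓, 3 ✓.
At position 4 the labels are {atFloor} and the next position 5 has {}, so ¬alarm → ○alarm is false there. This is the first violation.

4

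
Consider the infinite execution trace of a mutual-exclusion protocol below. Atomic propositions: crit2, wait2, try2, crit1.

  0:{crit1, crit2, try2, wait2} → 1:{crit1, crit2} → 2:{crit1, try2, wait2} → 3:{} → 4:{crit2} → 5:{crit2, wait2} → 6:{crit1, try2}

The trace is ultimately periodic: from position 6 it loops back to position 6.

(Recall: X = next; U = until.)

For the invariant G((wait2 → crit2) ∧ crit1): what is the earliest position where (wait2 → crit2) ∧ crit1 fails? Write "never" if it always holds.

Check (wait2 → crit2) ∧ crit1 at each position in order: 0 ✓, 1 ✓.
At position 2 the labels are {crit1, try2, wait2}, so (wait2 → crit2) ∧ crit1 is false there. This is the first violation.

2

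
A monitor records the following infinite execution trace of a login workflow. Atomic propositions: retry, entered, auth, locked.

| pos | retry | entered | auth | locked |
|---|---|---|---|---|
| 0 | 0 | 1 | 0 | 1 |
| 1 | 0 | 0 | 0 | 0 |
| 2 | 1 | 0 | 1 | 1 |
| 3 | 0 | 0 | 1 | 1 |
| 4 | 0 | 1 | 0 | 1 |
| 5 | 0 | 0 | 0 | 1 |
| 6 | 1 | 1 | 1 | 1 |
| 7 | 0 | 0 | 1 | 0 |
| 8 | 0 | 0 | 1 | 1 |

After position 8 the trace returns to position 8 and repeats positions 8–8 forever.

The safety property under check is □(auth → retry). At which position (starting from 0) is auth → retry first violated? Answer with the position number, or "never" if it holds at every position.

Check auth → retry at each position in order: 0 ✓, 1 ✓, 2 ✓.
At position 3 the labels are {auth, locked}, so auth → retry is false there. This is the first violation.

3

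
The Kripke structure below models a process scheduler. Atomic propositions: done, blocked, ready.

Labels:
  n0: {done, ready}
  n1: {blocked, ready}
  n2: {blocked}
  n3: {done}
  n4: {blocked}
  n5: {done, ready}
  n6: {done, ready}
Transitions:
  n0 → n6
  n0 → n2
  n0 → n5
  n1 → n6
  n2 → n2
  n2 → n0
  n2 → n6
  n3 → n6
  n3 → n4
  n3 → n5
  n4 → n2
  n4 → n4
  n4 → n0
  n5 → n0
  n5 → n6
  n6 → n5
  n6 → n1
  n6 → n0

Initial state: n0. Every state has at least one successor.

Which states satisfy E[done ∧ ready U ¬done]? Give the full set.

{n0, n1, n2, n4, n5, n6}

States satisfying done ∧ ready: {n0, n5, n6}.
States satisfying ¬done: {n1, n2, n4}.
States satisfying E[done ∧ ready U ¬done]: {n0, n1, n2, n4, n5, n6}.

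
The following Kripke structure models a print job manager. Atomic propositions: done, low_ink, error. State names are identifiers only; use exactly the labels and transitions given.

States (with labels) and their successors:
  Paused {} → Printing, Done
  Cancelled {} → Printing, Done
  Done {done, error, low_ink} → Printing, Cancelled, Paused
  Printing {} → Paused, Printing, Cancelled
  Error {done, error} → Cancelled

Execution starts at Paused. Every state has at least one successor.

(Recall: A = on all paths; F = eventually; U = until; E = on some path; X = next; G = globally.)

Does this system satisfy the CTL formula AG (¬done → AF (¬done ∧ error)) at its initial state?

States satisfying ¬done → AF (¬done ∧ error): {Done, Error}.
States satisfying AG (¬done → AF (¬done ∧ error)): ∅.
Cancelled is reachable from Paused and violates ¬done → AF (¬done ∧ error), so AG fails at Paused.
Paused ∉ Sat(AG (¬done → AF (¬done ∧ error))).

Violated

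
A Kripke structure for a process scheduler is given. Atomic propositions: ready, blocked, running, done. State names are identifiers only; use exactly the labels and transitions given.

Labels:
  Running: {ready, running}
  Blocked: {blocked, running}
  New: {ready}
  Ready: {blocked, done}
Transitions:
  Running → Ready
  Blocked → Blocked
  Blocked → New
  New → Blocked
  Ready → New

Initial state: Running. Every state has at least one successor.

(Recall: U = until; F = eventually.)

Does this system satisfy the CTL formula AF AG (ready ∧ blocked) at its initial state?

Does not hold

States satisfying AG (ready ∧ blocked): ∅.
States satisfying AF AG (ready ∧ blocked): ∅.
There is a path from Running along which AG (ready ∧ blocked) never holds.
Running ∉ Sat(AF AG (ready ∧ blocked)).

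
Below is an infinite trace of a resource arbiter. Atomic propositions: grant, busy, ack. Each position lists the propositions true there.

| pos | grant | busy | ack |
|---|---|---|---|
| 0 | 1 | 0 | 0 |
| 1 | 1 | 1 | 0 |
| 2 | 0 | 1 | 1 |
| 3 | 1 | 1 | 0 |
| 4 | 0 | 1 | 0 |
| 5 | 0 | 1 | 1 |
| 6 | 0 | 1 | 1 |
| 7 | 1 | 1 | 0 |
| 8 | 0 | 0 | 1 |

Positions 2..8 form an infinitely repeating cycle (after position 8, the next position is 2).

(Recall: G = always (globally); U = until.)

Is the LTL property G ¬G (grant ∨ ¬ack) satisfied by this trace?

Satisfied

¬G (grant ∨ ¬ack) holds at every position 0..8, and those are all positions ever visited, so G ¬G (grant ∨ ¬ack) holds.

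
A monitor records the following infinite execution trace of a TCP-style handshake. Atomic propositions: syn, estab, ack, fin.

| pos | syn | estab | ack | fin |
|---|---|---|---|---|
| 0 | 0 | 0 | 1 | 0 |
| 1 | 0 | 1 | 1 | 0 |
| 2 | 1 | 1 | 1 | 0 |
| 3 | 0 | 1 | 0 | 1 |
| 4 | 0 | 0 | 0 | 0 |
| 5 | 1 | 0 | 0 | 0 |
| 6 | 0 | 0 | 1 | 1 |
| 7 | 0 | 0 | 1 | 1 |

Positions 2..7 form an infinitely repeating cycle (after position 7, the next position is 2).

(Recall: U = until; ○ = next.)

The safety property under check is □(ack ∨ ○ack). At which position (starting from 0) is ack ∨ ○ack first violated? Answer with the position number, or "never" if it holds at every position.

Check ack ∨ ○ack at each position in order: 0 ✓, 1 ✓, 2 ✓.
At position 3 the labels are {estab, fin} and the next position 4 has {}, so ack ∨ ○ack is false there. This is the first violation.

3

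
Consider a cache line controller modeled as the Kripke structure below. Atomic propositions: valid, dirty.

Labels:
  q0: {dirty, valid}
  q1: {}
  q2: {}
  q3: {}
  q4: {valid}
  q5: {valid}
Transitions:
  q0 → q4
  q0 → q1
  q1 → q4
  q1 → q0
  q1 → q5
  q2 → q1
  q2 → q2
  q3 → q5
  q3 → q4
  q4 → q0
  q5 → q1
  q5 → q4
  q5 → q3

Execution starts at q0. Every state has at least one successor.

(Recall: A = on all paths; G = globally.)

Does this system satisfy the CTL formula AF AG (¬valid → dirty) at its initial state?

States satisfying AG (¬valid → dirty): ∅.
States satisfying AF AG (¬valid → dirty): ∅.
There is a path from q0 along which AG (¬valid → dirty) never holds.
q0 ∉ Sat(AF AG (¬valid → dirty)).

Does not hold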